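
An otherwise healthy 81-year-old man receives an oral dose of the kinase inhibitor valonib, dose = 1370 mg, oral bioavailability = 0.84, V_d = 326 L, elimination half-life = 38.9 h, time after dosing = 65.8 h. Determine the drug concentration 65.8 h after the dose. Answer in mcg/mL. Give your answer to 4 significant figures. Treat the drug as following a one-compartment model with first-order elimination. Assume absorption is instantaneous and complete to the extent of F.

1.093 mcg/mL

Amount reaching circulation = F × Dose = 0.84 × 1370 = 1151 mg
C₀ = F·Dose / Vd = 1151 / 326 = 3.531 mg/L
k = ln2 / t½ = 0.693147 / 38.9 = 0.01782 h⁻¹
C = C₀ · e^(−k·t) = 3.531 × e^(−0.01782 × 65.8)
  = 3.531 × 0.3096 = 1.093 mg/L
(1.093 mg/L = 1.093 mcg/mL)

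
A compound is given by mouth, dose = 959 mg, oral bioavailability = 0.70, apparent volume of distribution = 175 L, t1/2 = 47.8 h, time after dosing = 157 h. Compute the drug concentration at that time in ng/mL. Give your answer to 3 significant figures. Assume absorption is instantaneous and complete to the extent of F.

Amount reaching circulation = F × Dose = 0.70 × 959.0 = 671.3 mg
C₀ = F·Dose / Vd = 671.3 / 175 = 3.836 mg/L
k = ln2 / t½ = 0.693147 / 47.8 = 0.01450 h⁻¹
C = C₀ · e^(−k·t) = 3.836 × e^(−0.01450 × 157)
  = 3.836 × 0.1026 = 0.3936 mg/L
Convert: 0.3936 mg/L × 1000 = 393.6 ng/mL

394 ng/mL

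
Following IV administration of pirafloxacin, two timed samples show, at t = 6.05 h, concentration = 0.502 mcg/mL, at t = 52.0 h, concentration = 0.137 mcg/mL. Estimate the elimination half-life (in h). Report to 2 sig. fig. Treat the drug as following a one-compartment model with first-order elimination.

k = ln(C₁/C₂) / (t₂ − t₁) = ln(0.502/0.137) / (52.0 − 6.05)
  = 1.299 / 45.95 = 0.02827 h⁻¹
t½ = ln2 / k = 0.693147 / 0.02827 = 24.52 h

25 h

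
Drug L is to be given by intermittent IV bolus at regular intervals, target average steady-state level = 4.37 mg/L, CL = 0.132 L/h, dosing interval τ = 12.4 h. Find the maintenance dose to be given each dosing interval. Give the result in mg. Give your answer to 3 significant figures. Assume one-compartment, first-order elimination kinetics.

At steady state, Dose/τ = Css × CL.
Dose = Css × CL × τ = 4.37 × 0.1320 × 12.4 = 7.153 mg

7.15 mg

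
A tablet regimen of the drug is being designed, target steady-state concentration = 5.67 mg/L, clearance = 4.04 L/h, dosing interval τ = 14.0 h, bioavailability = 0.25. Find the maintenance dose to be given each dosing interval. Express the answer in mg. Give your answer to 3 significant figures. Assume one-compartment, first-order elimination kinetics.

At steady state, F × (Dose/τ) = Css × CL.
Dose = Css × CL × τ / F = 5.67 × 4.040 × 14.0 / 0.25 = 1283 mg

1280 mg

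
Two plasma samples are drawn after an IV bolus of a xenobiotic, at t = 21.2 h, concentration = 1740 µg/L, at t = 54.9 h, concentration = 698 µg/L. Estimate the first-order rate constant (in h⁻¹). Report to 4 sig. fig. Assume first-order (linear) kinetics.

k = ln(C₁/C₂) / (t₂ − t₁) = ln(1740/698) / (54.9 − 21.2)
  = 0.9134 / 33.70 = 0.02710 h⁻¹

0.02710 h⁻¹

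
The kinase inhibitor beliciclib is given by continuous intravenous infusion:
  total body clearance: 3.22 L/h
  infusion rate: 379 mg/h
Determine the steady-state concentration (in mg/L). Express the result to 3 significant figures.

At steady state Css = R₀ / CL = 379 / 3.220 = 117.7 mg/L

118 mg/L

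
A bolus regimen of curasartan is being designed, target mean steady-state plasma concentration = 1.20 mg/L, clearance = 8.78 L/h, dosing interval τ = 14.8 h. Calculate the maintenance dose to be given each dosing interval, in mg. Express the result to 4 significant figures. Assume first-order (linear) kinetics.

155.9 mg

At steady state, Dose/τ = Css × CL.
Dose = Css × CL × τ = 1.20 × 8.780 × 14.8 = 155.9 mg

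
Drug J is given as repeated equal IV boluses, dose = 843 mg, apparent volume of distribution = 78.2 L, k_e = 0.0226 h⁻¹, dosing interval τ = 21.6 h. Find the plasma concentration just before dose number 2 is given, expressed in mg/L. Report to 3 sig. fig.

C₀ per dose = Dose / Vd = 843 / 78.2 = 10.78 mg/L
Fraction remaining after one interval: r = e^(−kτ) = e^(−0.02260 × 21.6) = 0.6138
Before dose 2, 1 dose has been given (aged 1τ).
C_trough = C₀ × r = 10.78 × 0.6138 = 6.617 mg/L

6.62 mg/L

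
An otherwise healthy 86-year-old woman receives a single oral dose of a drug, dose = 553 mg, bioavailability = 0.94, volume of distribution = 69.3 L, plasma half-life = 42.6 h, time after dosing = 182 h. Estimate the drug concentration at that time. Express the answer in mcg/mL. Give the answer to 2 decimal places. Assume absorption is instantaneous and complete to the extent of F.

0.39 mcg/mL

Amount reaching circulation = F × Dose = 0.94 × 553.0 = 519.8 mg
C₀ = F·Dose / Vd = 519.8 / 69.3 = 7.501 mg/L
k = ln2 / t½ = 0.693147 / 42.6 = 0.01627 h⁻¹
C = C₀ · e^(−k·t) = 7.501 × e^(−0.01627 × 182)
  = 7.501 × 0.05176 = 0.3883 mg/L
(0.3883 mg/L = 0.3883 mcg/mL)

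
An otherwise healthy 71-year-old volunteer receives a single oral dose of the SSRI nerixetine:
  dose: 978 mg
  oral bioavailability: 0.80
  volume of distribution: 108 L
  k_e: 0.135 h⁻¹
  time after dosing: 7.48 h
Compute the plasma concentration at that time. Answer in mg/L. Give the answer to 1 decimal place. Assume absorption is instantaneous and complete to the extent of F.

2.6 mg/L

Amount reaching circulation = F × Dose = 0.80 × 978.0 = 782.4 mg
C₀ = F·Dose / Vd = 782.4 / 108 = 7.244 mg/L
C = C₀ · e^(−k·t) = 7.244 × e^(−0.1350 × 7.48)
  = 7.244 × 0.3643 = 2.639 mg/L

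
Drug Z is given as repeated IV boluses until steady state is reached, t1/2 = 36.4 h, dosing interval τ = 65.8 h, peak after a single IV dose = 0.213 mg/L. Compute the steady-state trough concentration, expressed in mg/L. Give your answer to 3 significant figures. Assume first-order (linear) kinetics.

0.0852 mg/L

k = ln2 / t½ = 0.693147 / 36.4 = 0.01904 h⁻¹
e^(−kτ) = e^(−0.01904 × 65.8) = 0.2857
Accumulation ratio R = 1 / (1 − e^(−kτ)) = 1 / (1 − 0.2857) = 1.400
Steady-state trough = C₀ × R × e^(−kτ) = 0.213 × 1.400 × 0.2857 = 0.08520 mg/L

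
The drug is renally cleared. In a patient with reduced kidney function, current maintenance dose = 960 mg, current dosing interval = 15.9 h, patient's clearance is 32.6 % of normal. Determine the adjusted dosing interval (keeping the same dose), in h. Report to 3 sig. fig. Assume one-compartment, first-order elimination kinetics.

To keep the same average steady-state level, dosing rate must scale with clearance.
CL ratio = 32.6 / 100 = 0.3260
New interval (same dose) = 15.9 / 0.3260 = 48.77 h

48.8 h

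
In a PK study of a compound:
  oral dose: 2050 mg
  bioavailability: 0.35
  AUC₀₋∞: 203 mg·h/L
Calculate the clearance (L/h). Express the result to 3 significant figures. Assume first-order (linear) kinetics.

CL = F·Dose / AUC = 0.35 × 2050 / 203 = 3.534 L/h

3.53 L/h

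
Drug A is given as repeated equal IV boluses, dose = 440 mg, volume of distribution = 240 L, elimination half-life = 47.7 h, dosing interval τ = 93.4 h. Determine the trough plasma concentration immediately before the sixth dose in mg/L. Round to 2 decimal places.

C₀ per dose = Dose / Vd = 440 / 240 = 1.833 mg/L
k = ln2 / t½ = 0.693147 / 47.7 = 0.01453 h⁻¹
Fraction remaining after one interval: r = e^(−kτ) = e^(−0.01453 × 93.4) = 0.2574
Before dose 6, 5 doses have been given (aged 1τ, 2τ, 3τ, 4τ, 5τ).
C_trough = C₀ × (r + r² + … + r^5) = C₀ × r(1−r^5)/(1−r)
        = 1.833 × 0.2574 × (1 − 0.001130) / (1 − 0.2574) = 0.6346 mg/L

0.63 mg/L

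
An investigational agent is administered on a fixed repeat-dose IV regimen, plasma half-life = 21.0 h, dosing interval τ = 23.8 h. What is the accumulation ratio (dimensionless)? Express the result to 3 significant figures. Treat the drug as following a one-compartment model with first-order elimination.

1.84

k = ln2 / t½ = 0.693147 / 21.0 = 0.03301 h⁻¹
e^(−kτ) = e^(−0.03301 × 23.8) = 0.4558
Accumulation ratio R = 1 / (1 − e^(−kτ)) = 1 / (1 − 0.4558) = 1.838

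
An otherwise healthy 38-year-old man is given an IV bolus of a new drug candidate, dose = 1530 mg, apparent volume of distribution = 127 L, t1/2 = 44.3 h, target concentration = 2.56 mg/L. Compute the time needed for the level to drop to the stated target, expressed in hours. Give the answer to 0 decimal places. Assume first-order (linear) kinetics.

C₀ = Dose / Vd = 1530 / 127 = 12.05 mg/L
k = ln2 / t½ = 0.693147 / 44.3 = 0.01565 h⁻¹
t = ln(C₀ / C) / k = ln(12.05 / 2.56) / 0.01565
  = ln(4.707) / 0.01565 = 1.549 / 0.01565 = 98.98 h

99 h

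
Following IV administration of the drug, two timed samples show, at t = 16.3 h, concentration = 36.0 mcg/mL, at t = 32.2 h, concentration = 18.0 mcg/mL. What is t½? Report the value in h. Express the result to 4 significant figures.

15.90 h

k = ln(C₁/C₂) / (t₂ − t₁) = ln(36.0/18.0) / (32.2 − 16.3)
  = 0.6931 / 15.90 = 0.04359 h⁻¹
t½ = ln2 / k = 0.693147 / 0.04359 = 15.90 h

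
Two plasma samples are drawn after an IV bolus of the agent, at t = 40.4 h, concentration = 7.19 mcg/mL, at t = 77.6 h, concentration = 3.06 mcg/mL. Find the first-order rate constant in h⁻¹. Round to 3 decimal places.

0.023 h⁻¹

k = ln(C₁/C₂) / (t₂ − t₁) = ln(7.19/3.06) / (77.6 − 40.4)
  = 0.8543 / 37.20 = 0.02297 h⁻¹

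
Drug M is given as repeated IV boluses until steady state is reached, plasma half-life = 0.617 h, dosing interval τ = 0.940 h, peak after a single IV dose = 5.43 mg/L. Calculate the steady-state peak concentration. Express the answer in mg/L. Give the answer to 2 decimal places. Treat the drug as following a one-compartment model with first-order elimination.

k = ln2 / t½ = 0.693147 / 0.617 = 1.123 h⁻¹
e^(−kτ) = e^(−1.123 × 0.940) = 0.3480
Accumulation ratio R = 1 / (1 − e^(−kτ)) = 1 / (1 − 0.3480) = 1.534
Steady-state peak = C₀ × R = 5.43 × 1.534 = 8.330 mg/L

8.33 mg/L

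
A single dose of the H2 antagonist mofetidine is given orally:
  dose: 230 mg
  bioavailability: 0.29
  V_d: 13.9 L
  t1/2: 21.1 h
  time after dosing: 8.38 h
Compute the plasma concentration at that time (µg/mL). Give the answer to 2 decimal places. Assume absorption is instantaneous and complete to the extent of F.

3.64 µg/mL

Amount reaching circulation = F × Dose = 0.29 × 230.0 = 66.70 mg
C₀ = F·Dose / Vd = 66.70 / 13.9 = 4.799 mg/L
k = ln2 / t½ = 0.693147 / 21.1 = 0.03285 h⁻¹
C = C₀ · e^(−k·t) = 4.799 × e^(−0.03285 × 8.38)
  = 4.799 × 0.7594 = 3.644 mg/L
(3.644 mg/L = 3.644 µg/mL)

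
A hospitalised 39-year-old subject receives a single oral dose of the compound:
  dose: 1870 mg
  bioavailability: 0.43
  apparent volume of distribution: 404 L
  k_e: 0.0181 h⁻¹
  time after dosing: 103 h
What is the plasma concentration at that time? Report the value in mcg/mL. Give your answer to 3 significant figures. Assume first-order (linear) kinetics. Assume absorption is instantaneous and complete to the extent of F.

Amount reaching circulation = F × Dose = 0.43 × 1870 = 804.1 mg
C₀ = F·Dose / Vd = 804.1 / 404 = 1.990 mg/L
C = C₀ · e^(−k·t) = 1.990 × e^(−0.01810 × 103)
  = 1.990 × 0.1550 = 0.3085 mg/L
(0.3085 mg/L = 0.3085 mcg/mL)

0.309 mcg/mL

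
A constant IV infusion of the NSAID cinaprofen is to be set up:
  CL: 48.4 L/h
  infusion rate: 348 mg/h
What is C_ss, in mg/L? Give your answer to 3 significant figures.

7.19 mg/L

At steady state Css = R₀ / CL = 348 / 48.40 = 7.190 mg/L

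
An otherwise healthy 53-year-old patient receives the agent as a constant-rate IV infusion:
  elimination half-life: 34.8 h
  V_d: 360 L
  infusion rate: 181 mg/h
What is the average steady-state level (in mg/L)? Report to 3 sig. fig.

25.2 mg/L

k = ln2 / t½ = 0.693147 / 34.8 = 0.01992 h⁻¹
CL = k × Vd = 0.01992 × 360 = 7.171 L/h
At steady state Css = R₀ / CL = 181 / 7.171 = 25.24 mg/L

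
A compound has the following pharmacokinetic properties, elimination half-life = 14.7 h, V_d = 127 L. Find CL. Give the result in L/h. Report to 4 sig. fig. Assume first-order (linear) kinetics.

5.988 L/h

k = ln2 / t½ = 0.693147 / 14.7 = 0.04715 h⁻¹
CL = k × Vd = 0.04715 × 127 = 5.988 L/h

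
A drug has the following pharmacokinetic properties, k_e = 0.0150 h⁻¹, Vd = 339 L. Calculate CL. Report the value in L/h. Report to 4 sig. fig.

CL = k × Vd = 0.0150 × 339 = 5.085 L/h

5.085 L/h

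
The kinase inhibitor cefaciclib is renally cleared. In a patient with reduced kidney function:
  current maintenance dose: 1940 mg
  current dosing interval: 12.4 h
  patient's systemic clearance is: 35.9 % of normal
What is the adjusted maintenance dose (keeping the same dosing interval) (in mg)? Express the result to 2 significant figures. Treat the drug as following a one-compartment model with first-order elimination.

To keep the same average steady-state level, dosing rate must scale with clearance.
CL ratio = 35.9 / 100 = 0.3590
New dose (same interval) = 1940 × 0.3590 = 696.5 mg

700 mg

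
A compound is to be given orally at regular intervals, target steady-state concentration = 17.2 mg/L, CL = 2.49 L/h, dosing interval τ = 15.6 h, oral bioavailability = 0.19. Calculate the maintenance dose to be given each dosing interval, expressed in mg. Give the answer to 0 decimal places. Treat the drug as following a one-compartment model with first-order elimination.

3516 mg

At steady state, F × (Dose/τ) = Css × CL.
Dose = Css × CL × τ / F = 17.2 × 2.490 × 15.6 / 0.19 = 3516 mg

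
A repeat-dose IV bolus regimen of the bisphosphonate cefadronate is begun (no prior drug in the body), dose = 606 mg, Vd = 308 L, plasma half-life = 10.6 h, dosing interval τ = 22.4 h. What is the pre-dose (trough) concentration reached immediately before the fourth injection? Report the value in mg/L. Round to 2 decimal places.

0.58 mg/L

C₀ per dose = Dose / Vd = 606 / 308 = 1.968 mg/L
k = ln2 / t½ = 0.693147 / 10.6 = 0.06539 h⁻¹
Fraction remaining after one interval: r = e^(−kτ) = e^(−0.06539 × 22.4) = 0.2311
Before dose 4, 3 doses have been given (aged 1τ, 2τ, 3τ).
C_trough = C₀ × (r + r² + … + r^3) = C₀ × r(1−r^3)/(1−r)
        = 1.968 × 0.2311 × (1 − 0.01234) / (1 − 0.2311) = 0.5842 mg/L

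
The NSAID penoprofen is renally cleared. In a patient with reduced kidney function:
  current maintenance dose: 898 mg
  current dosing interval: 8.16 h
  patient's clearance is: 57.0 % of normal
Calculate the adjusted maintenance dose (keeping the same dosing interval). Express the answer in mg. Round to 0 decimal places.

512 mg

To keep the same average steady-state level, dosing rate must scale with clearance.
CL ratio = 57.0 / 100 = 0.5700
New dose (same interval) = 898 × 0.5700 = 511.9 mg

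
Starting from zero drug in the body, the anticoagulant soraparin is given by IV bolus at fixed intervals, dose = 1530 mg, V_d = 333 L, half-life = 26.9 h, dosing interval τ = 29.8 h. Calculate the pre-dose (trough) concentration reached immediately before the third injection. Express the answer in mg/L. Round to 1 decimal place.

C₀ per dose = Dose / Vd = 1530 / 333 = 4.595 mg/L
k = ln2 / t½ = 0.693147 / 26.9 = 0.02577 h⁻¹
Fraction remaining after one interval: r = e^(−kτ) = e^(−0.02577 × 29.8) = 0.4640
Before dose 3, 2 doses have been given (aged 1τ, 2τ).
C_trough = C₀ × (r + r²) = 4.595 × (0.4640 + 0.2153) = 3.121 mg/L

3.1 mg/L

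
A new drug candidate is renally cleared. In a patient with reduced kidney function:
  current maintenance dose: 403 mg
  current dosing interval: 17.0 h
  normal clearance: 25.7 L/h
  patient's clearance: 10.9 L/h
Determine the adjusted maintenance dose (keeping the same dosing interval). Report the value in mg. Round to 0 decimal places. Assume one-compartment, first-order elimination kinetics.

171 mg

To keep the same average steady-state level, dosing rate must scale with clearance.
CL ratio = 10.9 / 25.7 = 0.4241
New dose (same interval) = 403 × 0.4241 = 170.9 mg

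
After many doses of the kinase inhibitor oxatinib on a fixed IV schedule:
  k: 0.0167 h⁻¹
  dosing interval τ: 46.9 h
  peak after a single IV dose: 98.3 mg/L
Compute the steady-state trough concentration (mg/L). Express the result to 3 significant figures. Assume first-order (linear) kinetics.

82.7 mg/L

e^(−kτ) = e^(−0.01670 × 46.9) = 0.4569
Accumulation ratio R = 1 / (1 − e^(−kτ)) = 1 / (1 − 0.4569) = 1.841
Steady-state trough = C₀ × R × e^(−kτ) = 98.3 × 1.841 × 0.4569 = 82.69 mg/L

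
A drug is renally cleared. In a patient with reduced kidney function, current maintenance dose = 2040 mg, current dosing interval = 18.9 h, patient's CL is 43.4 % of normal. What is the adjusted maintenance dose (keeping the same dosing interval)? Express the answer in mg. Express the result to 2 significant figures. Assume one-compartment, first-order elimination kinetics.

890 mg

To keep the same average steady-state level, dosing rate must scale with clearance.
CL ratio = 43.4 / 100 = 0.4340
New dose (same interval) = 2040 × 0.4340 = 885.4 mg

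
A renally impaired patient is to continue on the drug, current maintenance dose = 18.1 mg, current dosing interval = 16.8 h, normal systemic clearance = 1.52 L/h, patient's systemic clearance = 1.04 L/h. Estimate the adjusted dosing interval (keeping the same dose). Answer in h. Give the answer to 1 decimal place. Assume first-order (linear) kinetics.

To keep the same average steady-state level, dosing rate must scale with clearance.
CL ratio = 1.04 / 1.52 = 0.6842
New interval (same dose) = 16.8 / 0.6842 = 24.55 h

24.6 h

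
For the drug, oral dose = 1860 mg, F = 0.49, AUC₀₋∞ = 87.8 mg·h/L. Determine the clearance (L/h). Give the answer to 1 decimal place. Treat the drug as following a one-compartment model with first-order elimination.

10.4 L/h

CL = F·Dose / AUC = 0.49 × 1860 / 87.8 = 10.38 L/h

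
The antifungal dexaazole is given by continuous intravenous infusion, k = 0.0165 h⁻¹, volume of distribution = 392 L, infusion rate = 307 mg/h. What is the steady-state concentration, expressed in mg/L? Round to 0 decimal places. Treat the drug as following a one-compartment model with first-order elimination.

47 mg/L

CL = k × Vd = 0.01650 × 392 = 6.468 L/h
At steady state Css = R₀ / CL = 307 / 6.468 = 47.46 mg/L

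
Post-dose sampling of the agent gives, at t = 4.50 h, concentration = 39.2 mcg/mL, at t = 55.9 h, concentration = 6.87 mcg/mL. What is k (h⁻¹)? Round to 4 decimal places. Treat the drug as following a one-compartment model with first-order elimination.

k = ln(C₁/C₂) / (t₂ − t₁) = ln(39.2/6.87) / (55.9 − 4.50)
  = 1.742 / 51.40 = 0.03389 h⁻¹

0.0339 h⁻¹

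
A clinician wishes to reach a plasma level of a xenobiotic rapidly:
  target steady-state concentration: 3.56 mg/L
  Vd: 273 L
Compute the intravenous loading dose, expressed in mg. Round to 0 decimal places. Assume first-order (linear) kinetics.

LD = Css × Vd = 3.56 × 273 = 971.9 mg

972 mg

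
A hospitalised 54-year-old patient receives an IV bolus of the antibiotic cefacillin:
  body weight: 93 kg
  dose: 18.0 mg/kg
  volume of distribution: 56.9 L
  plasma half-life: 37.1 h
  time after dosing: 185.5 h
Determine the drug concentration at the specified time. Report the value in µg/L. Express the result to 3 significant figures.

Total dose = 18.0 × 93 = 1674 mg
C₀ = Dose / Vd = 1674 / 56.9 = 29.42 mg/L
k = ln2 / t½ = 0.693147 / 37.1 = 0.01868 h⁻¹
t / t½ = 185.5 / 37.1 = 5 half-lives
C = C₀ × (1/2)^5 = 29.42 × 0.03125 = 0.9194 mg/L
Convert: 0.9194 mg/L × 1000 = 919.4 µg/L

919 µg/L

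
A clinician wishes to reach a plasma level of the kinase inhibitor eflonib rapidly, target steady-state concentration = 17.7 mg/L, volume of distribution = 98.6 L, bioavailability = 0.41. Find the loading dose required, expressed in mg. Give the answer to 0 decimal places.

4257 mg

LD = Css × Vd / F = 17.7 × 98.6 / 0.41 = 4257 mg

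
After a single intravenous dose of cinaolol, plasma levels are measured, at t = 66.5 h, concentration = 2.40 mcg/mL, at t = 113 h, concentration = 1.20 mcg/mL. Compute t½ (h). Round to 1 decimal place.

k = ln(C₁/C₂) / (t₂ − t₁) = ln(2.40/1.20) / (113 − 66.5)
  = 0.6931 / 46.50 = 0.01491 h⁻¹
t½ = ln2 / k = 0.693147 / 0.01491 = 46.49 h

46.5 h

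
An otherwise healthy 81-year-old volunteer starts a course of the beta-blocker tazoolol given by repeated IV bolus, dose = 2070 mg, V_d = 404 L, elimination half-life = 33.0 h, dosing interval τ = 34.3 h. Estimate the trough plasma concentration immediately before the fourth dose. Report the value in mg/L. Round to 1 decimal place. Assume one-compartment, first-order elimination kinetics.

4.3 mg/L

C₀ per dose = Dose / Vd = 2070 / 404 = 5.124 mg/L
k = ln2 / t½ = 0.693147 / 33.0 = 0.02100 h⁻¹
Fraction remaining after one interval: r = e^(−kτ) = e^(−0.02100 × 34.3) = 0.4866
Before dose 4, 3 doses have been given (aged 1τ, 2τ, 3τ).
C_trough = C₀ × (r + r² + … + r^3) = C₀ × r(1−r^3)/(1−r)
        = 5.124 × 0.4866 × (1 − 0.1152) / (1 − 0.4866) = 4.297 mg/L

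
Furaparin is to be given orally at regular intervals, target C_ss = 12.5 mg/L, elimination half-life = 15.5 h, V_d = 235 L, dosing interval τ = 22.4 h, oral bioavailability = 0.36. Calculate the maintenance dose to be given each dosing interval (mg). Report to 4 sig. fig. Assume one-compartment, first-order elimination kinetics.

k = ln2 / t½ = 0.693147 / 15.5 = 0.04472 h⁻¹
CL = k × Vd = 0.04472 × 235 = 10.51 L/h
At steady state, F × (Dose/τ) = Css × CL.
Dose = Css × CL × τ / F = 12.5 × 10.51 × 22.4 / 0.36 = 8174 mg

8174 mg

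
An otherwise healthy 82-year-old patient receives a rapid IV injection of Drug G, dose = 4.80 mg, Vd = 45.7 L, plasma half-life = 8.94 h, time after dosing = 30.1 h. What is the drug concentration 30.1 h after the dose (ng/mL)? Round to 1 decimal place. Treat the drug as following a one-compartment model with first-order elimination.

10.2 ng/mL

C₀ = Dose / Vd = 4.800 / 45.7 = 0.1050 mg/L
k = ln2 / t½ = 0.693147 / 8.94 = 0.07753 h⁻¹
C = C₀ · e^(−k·t) = 0.1050 × e^(−0.07753 × 30.1)
  = 0.1050 × 0.09694 = 0.01018 mg/L
Convert: 0.01018 mg/L × 1000 = 10.18 ng/mL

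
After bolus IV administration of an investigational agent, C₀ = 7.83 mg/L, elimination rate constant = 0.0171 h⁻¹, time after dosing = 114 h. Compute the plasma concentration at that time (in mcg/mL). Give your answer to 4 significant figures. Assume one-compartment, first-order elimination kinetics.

1.115 mcg/mL

C = C₀ · e^(−k·t) = 7.830 × e^(−0.01710 × 114)
  = 7.830 × 0.1424 = 1.115 mg/L
(1.115 mg/L = 1.115 mcg/mL)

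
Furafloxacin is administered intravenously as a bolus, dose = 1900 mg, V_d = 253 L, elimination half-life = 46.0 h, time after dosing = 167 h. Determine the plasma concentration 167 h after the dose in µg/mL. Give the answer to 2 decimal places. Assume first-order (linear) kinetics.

C₀ = Dose / Vd = 1900 / 253 = 7.510 mg/L
k = ln2 / t½ = 0.693147 / 46.0 = 0.01507 h⁻¹
C = C₀ · e^(−k·t) = 7.510 × e^(−0.01507 × 167)
  = 7.510 × 0.08073 = 0.6063 mg/L
(0.6063 mg/L = 0.6063 µg/mL)

0.61 µg/mL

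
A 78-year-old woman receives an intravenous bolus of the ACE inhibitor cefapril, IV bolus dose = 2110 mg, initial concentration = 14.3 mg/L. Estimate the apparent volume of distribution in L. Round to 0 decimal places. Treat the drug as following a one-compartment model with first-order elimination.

148 L

Vd = Dose / C₀ = 2110 / 14.3 = 147.6 L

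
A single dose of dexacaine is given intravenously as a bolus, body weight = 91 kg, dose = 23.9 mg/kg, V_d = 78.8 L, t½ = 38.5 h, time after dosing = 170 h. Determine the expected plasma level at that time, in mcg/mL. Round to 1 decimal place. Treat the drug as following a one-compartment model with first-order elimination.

Total dose = 23.9 × 91 = 2175 mg
C₀ = Dose / Vd = 2175 / 78.8 = 27.60 mg/L
k = ln2 / t½ = 0.693147 / 38.5 = 0.01800 h⁻¹
C = C₀ · e^(−k·t) = 27.60 × e^(−0.01800 × 170)
  = 27.60 × 0.04689 = 1.294 mg/L
(1.294 mg/L = 1.294 mcg/mL)

1.3 mcg/mL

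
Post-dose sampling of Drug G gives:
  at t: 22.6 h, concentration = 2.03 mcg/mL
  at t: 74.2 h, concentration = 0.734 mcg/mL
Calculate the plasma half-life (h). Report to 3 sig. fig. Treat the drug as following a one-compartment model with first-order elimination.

35.2 h

k = ln(C₁/C₂) / (t₂ − t₁) = ln(2.03/0.734) / (74.2 − 22.6)
  = 1.017 / 51.60 = 0.01971 h⁻¹
t½ = ln2 / k = 0.693147 / 0.01971 = 35.17 h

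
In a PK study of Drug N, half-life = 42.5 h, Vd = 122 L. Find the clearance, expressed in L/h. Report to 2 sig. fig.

k = ln2 / t½ = 0.693147 / 42.5 = 0.01631 h⁻¹
CL = k × Vd = 0.01631 × 122 = 1.990 L/h

2.0 L/h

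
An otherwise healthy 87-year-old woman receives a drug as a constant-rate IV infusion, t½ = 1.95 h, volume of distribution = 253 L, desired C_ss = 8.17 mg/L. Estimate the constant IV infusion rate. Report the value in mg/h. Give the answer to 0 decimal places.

k = ln2 / t½ = 0.693147 / 1.95 = 0.3555 h⁻¹
CL = k × Vd = 0.3555 × 253 = 89.94 L/h
At steady state, infusion rate R₀ = Css × CL = 8.17 × 89.94 = 734.8 mg/h

735 mg/h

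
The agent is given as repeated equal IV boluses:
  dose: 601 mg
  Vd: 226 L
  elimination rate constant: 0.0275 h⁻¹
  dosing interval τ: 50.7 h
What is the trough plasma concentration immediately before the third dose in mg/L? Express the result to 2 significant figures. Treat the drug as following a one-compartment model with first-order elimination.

C₀ per dose = Dose / Vd = 601 / 226 = 2.659 mg/L
Fraction remaining after one interval: r = e^(−kτ) = e^(−0.02750 × 50.7) = 0.2480
Before dose 3, 2 doses have been given (aged 1τ, 2τ).
C_trough = C₀ × (r + r²) = 2.659 × (0.2480 + 0.06150) = 0.8230 mg/L

0.82 mg/L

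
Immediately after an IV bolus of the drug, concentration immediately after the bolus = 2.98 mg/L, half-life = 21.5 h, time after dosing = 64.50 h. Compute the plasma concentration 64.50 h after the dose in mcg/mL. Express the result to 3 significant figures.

k = ln2 / t½ = 0.693147 / 21.5 = 0.03224 h⁻¹
t / t½ = 64.50 / 21.5 = 3 half-lives
C = C₀ × (1/2)^3 = 2.980 × 0.1250 = 0.3725 mg/L
(0.3725 mg/L = 0.3725 mcg/mL)

0.373 mcg/mL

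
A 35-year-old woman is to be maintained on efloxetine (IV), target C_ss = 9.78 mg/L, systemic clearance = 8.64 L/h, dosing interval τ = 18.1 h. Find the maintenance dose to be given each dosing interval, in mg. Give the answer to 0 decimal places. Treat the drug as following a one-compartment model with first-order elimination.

At steady state, Dose/τ = Css × CL.
Dose = Css × CL × τ = 9.78 × 8.640 × 18.1 = 1529 mg

1529 mg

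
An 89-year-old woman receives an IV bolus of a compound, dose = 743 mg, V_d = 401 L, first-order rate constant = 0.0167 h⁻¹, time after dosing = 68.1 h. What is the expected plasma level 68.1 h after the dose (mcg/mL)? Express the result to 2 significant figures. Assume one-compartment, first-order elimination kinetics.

0.59 mcg/mL

C₀ = Dose / Vd = 743.0 / 401 = 1.853 mg/L
C = C₀ · e^(−k·t) = 1.853 × e^(−0.01670 × 68.1)
  = 1.853 × 0.3207 = 0.5943 mg/L
(0.5943 mg/L = 0.5943 mcg/mL)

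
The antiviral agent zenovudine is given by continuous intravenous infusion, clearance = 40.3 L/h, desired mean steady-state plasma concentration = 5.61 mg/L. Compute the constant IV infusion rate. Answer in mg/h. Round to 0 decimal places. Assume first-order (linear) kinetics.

226 mg/h

At steady state, infusion rate R₀ = Css × CL = 5.61 × 40.30 = 226.1 mg/h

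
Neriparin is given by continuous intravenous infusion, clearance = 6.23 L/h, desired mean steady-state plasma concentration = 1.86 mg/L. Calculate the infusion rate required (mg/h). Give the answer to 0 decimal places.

12 mg/h

At steady state, infusion rate R₀ = Css × CL = 1.86 × 6.230 = 11.59 mg/h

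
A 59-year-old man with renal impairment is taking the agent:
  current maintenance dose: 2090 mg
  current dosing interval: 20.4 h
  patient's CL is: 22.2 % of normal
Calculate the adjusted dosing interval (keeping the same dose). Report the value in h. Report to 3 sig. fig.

To keep the same average steady-state level, dosing rate must scale with clearance.
CL ratio = 22.2 / 100 = 0.2220
New interval (same dose) = 20.4 / 0.2220 = 91.89 h

91.9 h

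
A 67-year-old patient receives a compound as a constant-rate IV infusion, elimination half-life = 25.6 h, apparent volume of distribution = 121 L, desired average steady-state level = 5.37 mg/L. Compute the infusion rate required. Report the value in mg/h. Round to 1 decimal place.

17.6 mg/h

k = ln2 / t½ = 0.693147 / 25.6 = 0.02708 h⁻¹
CL = k × Vd = 0.02708 × 121 = 3.277 L/h
At steady state, infusion rate R₀ = Css × CL = 5.37 × 3.277 = 17.60 mg/h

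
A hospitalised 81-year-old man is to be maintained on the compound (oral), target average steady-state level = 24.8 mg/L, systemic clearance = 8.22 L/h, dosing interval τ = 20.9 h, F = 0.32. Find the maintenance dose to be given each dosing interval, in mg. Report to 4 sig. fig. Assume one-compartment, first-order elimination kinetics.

At steady state, F × (Dose/τ) = Css × CL.
Dose = Css × CL × τ / F = 24.8 × 8.220 × 20.9 / 0.32 = 13310 mg

13310 mg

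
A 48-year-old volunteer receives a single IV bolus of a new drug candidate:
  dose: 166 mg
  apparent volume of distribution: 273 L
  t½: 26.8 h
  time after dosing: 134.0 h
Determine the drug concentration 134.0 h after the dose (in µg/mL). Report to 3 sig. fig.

0.0190 µg/mL

C₀ = Dose / Vd = 166.0 / 273 = 0.6081 mg/L
k = ln2 / t½ = 0.693147 / 26.8 = 0.02586 h⁻¹
t / t½ = 134.0 / 26.8 = 5 half-lives
C = C₀ × (1/2)^5 = 0.6081 × 0.03125 = 0.01900 mg/L
(0.01900 mg/L = 0.01900 µg/mL)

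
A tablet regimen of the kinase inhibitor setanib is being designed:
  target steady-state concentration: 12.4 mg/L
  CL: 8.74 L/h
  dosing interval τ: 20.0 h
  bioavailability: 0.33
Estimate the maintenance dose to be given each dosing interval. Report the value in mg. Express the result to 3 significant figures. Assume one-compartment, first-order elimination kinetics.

6570 mg

At steady state, F × (Dose/τ) = Css × CL.
Dose = Css × CL × τ / F = 12.4 × 8.740 × 20.0 / 0.33 = 6568 mg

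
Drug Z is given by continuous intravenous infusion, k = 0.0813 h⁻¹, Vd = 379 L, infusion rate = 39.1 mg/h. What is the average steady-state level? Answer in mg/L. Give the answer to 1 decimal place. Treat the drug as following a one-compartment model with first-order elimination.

1.3 mg/L

CL = k × Vd = 0.08130 × 379 = 30.81 L/h
At steady state Css = R₀ / CL = 39.1 / 30.81 = 1.269 mg/L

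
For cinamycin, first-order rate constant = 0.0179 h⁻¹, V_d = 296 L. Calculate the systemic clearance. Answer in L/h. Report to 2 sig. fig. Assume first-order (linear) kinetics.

5.3 L/h

CL = k × Vd = 0.0179 × 296 = 5.298 L/h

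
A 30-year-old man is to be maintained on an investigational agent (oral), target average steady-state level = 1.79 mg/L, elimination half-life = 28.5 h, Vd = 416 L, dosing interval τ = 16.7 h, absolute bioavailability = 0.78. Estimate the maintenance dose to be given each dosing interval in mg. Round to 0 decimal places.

k = ln2 / t½ = 0.693147 / 28.5 = 0.02432 h⁻¹
CL = k × Vd = 0.02432 × 416 = 10.12 L/h
At steady state, F × (Dose/τ) = Css × CL.
Dose = Css × CL × τ / F = 1.79 × 10.12 × 16.7 / 0.78 = 387.8 mg

388 mg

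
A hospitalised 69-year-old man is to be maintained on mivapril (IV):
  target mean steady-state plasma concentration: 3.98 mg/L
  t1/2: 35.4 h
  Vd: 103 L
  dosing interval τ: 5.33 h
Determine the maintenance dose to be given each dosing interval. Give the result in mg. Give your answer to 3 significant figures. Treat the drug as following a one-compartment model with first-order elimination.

k = ln2 / t½ = 0.693147 / 35.4 = 0.01958 h⁻¹
CL = k × Vd = 0.01958 × 103 = 2.017 L/h
At steady state, Dose/τ = Css × CL.
Dose = Css × CL × τ = 3.98 × 2.017 × 5.33 = 42.79 mg

42.8 mg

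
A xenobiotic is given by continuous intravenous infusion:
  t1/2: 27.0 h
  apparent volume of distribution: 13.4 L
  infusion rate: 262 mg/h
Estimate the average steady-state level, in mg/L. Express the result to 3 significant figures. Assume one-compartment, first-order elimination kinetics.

k = ln2 / t½ = 0.693147 / 27.0 = 0.02567 h⁻¹
CL = k × Vd = 0.02567 × 13.4 = 0.3440 L/h
At steady state Css = R₀ / CL = 262 / 0.3440 = 761.6 mg/L

762 mg/L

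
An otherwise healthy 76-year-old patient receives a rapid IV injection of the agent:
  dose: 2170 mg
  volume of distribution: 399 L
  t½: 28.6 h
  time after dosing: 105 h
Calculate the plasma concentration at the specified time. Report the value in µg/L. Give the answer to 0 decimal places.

C₀ = Dose / Vd = 2170 / 399 = 5.439 mg/L
k = ln2 / t½ = 0.693147 / 28.6 = 0.02424 h⁻¹
C = C₀ · e^(−k·t) = 5.439 × e^(−0.02424 × 105)
  = 5.439 × 0.07846 = 0.4267 mg/L
Convert: 0.4267 mg/L × 1000 = 426.7 µg/L

427 µg/L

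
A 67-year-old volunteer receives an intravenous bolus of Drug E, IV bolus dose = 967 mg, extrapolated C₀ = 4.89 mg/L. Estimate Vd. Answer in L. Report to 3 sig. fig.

Vd = Dose / C₀ = 967.0 / 4.89 = 197.8 L

198 L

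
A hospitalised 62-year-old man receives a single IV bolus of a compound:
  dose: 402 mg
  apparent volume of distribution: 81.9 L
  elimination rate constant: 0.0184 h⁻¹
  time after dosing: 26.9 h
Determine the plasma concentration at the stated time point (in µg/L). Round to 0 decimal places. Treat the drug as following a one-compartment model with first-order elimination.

2992 µg/L

C₀ = Dose / Vd = 402.0 / 81.9 = 4.908 mg/L
C = C₀ · e^(−k·t) = 4.908 × e^(−0.01840 × 26.9)
  = 4.908 × 0.6096 = 2.992 mg/L
Convert: 2.992 mg/L × 1000 = 2992 µg/L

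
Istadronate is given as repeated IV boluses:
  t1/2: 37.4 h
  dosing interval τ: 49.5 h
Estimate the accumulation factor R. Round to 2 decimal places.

k = ln2 / t½ = 0.693147 / 37.4 = 0.01853 h⁻¹
e^(−kτ) = e^(−0.01853 × 49.5) = 0.3996
Accumulation ratio R = 1 / (1 − e^(−kτ)) = 1 / (1 − 0.3996) = 1.666

1.67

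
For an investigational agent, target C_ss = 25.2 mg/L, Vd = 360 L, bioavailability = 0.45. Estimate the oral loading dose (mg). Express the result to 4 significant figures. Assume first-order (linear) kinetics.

LD = Css × Vd / F = 25.2 × 360 / 0.45 = 20160 mg

20160 mg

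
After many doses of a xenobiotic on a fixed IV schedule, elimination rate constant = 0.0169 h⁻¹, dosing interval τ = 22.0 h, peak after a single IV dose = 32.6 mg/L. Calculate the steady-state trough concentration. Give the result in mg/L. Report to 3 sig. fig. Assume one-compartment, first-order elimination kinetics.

72.4 mg/L

e^(−kτ) = e^(−0.01690 × 22.0) = 0.6895
Accumulation ratio R = 1 / (1 − e^(−kτ)) = 1 / (1 − 0.6895) = 3.221
Steady-state trough = C₀ × R × e^(−kτ) = 32.6 × 3.221 × 0.6895 = 72.40 mg/L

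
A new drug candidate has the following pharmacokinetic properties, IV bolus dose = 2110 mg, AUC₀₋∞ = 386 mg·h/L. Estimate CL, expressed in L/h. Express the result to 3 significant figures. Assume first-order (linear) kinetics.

5.47 L/h

CL = Dose / AUC = 2110 / 386 = 5.466 L/h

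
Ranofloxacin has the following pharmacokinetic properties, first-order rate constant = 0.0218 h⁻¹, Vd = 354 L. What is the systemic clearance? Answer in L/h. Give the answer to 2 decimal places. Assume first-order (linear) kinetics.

CL = k × Vd = 0.0218 × 354 = 7.717 L/h

7.72 L/h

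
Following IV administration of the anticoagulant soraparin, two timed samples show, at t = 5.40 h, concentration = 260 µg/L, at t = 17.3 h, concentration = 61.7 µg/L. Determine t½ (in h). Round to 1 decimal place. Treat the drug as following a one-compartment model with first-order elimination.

5.7 h

k = ln(C₁/C₂) / (t₂ − t₁) = ln(260/61.7) / (17.3 − 5.40)
  = 1.438 / 11.90 = 0.1208 h⁻¹
t½ = ln2 / k = 0.693147 / 0.1208 = 5.738 h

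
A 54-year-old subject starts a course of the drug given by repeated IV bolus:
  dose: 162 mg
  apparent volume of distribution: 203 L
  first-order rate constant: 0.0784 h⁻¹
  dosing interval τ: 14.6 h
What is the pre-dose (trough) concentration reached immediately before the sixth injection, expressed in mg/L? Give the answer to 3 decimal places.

C₀ per dose = Dose / Vd = 162 / 203 = 0.7980 mg/L
Fraction remaining after one interval: r = e^(−kτ) = e^(−0.07840 × 14.6) = 0.3183
Before dose 6, 5 doses have been given (aged 1τ, 2τ, 3τ, 4τ, 5τ).
C_trough = C₀ × (r + r² + … + r^5) = C₀ × r(1−r^5)/(1−r)
        = 0.7980 × 0.3183 × (1 − 0.003267) / (1 − 0.3183) = 0.3714 mg/L

0.371 mg/L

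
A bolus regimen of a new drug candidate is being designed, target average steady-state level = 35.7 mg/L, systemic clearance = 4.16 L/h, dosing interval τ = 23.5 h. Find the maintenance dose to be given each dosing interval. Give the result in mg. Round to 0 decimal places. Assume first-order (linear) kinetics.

3490 mg

At steady state, Dose/τ = Css × CL.
Dose = Css × CL × τ = 35.7 × 4.160 × 23.5 = 3490 mg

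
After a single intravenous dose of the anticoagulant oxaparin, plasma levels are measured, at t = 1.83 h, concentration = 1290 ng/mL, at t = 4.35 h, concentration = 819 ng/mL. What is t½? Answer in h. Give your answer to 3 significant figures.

3.84 h

k = ln(C₁/C₂) / (t₂ − t₁) = ln(1290/819) / (4.35 − 1.83)
  = 0.4543 / 2.520 = 0.1803 h⁻¹
t½ = ln2 / k = 0.693147 / 0.1803 = 3.844 h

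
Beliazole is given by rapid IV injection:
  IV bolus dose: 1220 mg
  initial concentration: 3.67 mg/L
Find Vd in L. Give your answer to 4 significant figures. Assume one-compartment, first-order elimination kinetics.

332.4 L

Vd = Dose / C₀ = 1220 / 3.67 = 332.4 L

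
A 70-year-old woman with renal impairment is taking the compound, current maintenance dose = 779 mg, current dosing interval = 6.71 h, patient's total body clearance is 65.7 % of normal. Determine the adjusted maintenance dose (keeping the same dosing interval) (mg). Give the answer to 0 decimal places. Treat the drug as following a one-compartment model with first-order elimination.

512 mg

To keep the same average steady-state level, dosing rate must scale with clearance.
CL ratio = 65.7 / 100 = 0.6570
New dose (same interval) = 779 × 0.6570 = 511.8 mg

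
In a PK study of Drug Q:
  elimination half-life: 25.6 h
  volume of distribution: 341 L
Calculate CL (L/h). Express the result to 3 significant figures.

k = ln2 / t½ = 0.693147 / 25.6 = 0.02708 h⁻¹
CL = k × Vd = 0.02708 × 341 = 9.234 L/h

9.23 L/h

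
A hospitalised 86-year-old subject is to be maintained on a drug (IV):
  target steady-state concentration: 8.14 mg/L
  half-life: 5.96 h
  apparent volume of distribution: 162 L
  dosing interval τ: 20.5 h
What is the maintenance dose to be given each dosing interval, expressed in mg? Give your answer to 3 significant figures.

3140 mg

k = ln2 / t½ = 0.693147 / 5.96 = 0.1163 h⁻¹
CL = k × Vd = 0.1163 × 162 = 18.84 L/h
At steady state, Dose/τ = Css × CL.
Dose = Css × CL × τ = 8.14 × 18.84 × 20.5 = 3144 mg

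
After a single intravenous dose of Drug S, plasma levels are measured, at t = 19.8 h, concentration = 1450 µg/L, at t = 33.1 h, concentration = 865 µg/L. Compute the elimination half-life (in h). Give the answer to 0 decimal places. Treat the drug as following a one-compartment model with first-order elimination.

18 h

k = ln(C₁/C₂) / (t₂ − t₁) = ln(1450/865) / (33.1 − 19.8)
  = 0.5166 / 13.30 = 0.03884 h⁻¹
t½ = ln2 / k = 0.693147 / 0.03884 = 17.85 h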